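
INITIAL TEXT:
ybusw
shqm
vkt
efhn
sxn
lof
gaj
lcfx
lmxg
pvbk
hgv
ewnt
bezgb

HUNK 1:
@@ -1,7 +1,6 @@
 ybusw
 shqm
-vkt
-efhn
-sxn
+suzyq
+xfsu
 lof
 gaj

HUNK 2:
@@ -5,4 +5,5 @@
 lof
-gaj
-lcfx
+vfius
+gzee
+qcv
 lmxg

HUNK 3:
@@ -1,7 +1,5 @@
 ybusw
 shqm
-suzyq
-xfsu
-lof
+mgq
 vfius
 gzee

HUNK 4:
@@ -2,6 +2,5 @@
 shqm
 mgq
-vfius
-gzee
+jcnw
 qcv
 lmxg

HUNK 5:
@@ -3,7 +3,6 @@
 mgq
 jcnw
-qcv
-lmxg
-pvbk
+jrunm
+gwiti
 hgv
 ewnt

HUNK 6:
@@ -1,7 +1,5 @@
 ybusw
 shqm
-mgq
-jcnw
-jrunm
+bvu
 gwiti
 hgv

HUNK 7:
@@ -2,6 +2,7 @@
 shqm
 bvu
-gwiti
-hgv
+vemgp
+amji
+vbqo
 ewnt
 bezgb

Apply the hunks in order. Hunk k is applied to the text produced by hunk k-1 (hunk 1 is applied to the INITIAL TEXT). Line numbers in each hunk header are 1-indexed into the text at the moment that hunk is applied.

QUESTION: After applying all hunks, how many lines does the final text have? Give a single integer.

Answer: 8

Derivation:
Hunk 1: at line 1 remove [vkt,efhn,sxn] add [suzyq,xfsu] -> 12 lines: ybusw shqm suzyq xfsu lof gaj lcfx lmxg pvbk hgv ewnt bezgb
Hunk 2: at line 5 remove [gaj,lcfx] add [vfius,gzee,qcv] -> 13 lines: ybusw shqm suzyq xfsu lof vfius gzee qcv lmxg pvbk hgv ewnt bezgb
Hunk 3: at line 1 remove [suzyq,xfsu,lof] add [mgq] -> 11 lines: ybusw shqm mgq vfius gzee qcv lmxg pvbk hgv ewnt bezgb
Hunk 4: at line 2 remove [vfius,gzee] add [jcnw] -> 10 lines: ybusw shqm mgq jcnw qcv lmxg pvbk hgv ewnt bezgb
Hunk 5: at line 3 remove [qcv,lmxg,pvbk] add [jrunm,gwiti] -> 9 lines: ybusw shqm mgq jcnw jrunm gwiti hgv ewnt bezgb
Hunk 6: at line 1 remove [mgq,jcnw,jrunm] add [bvu] -> 7 lines: ybusw shqm bvu gwiti hgv ewnt bezgb
Hunk 7: at line 2 remove [gwiti,hgv] add [vemgp,amji,vbqo] -> 8 lines: ybusw shqm bvu vemgp amji vbqo ewnt bezgb
Final line count: 8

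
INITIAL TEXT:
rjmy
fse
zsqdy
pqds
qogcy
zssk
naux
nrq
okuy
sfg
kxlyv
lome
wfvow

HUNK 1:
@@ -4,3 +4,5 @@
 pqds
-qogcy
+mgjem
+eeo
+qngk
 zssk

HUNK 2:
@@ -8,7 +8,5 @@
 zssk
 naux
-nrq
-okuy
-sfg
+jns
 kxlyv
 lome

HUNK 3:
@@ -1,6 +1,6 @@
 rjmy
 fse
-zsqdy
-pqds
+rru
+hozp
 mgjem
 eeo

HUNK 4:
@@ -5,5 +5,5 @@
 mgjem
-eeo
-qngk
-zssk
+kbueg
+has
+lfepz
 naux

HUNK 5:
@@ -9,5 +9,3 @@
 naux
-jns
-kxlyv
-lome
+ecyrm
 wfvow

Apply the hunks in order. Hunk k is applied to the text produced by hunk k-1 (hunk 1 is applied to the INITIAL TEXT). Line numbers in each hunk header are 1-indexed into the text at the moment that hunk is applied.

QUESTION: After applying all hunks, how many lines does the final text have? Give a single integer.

Hunk 1: at line 4 remove [qogcy] add [mgjem,eeo,qngk] -> 15 lines: rjmy fse zsqdy pqds mgjem eeo qngk zssk naux nrq okuy sfg kxlyv lome wfvow
Hunk 2: at line 8 remove [nrq,okuy,sfg] add [jns] -> 13 lines: rjmy fse zsqdy pqds mgjem eeo qngk zssk naux jns kxlyv lome wfvow
Hunk 3: at line 1 remove [zsqdy,pqds] add [rru,hozp] -> 13 lines: rjmy fse rru hozp mgjem eeo qngk zssk naux jns kxlyv lome wfvow
Hunk 4: at line 5 remove [eeo,qngk,zssk] add [kbueg,has,lfepz] -> 13 lines: rjmy fse rru hozp mgjem kbueg has lfepz naux jns kxlyv lome wfvow
Hunk 5: at line 9 remove [jns,kxlyv,lome] add [ecyrm] -> 11 lines: rjmy fse rru hozp mgjem kbueg has lfepz naux ecyrm wfvow
Final line count: 11

Answer: 11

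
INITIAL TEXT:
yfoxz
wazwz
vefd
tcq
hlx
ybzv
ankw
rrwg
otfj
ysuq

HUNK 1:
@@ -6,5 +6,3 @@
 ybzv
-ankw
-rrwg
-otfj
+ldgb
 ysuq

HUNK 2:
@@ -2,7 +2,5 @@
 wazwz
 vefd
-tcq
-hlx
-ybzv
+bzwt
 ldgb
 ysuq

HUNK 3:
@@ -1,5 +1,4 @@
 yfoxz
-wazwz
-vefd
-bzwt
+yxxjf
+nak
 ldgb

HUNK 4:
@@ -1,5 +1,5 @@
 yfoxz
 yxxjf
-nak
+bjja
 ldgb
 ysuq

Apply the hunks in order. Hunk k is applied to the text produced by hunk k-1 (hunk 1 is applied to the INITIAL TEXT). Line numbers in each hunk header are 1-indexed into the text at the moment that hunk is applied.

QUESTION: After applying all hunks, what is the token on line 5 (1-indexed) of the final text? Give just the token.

Hunk 1: at line 6 remove [ankw,rrwg,otfj] add [ldgb] -> 8 lines: yfoxz wazwz vefd tcq hlx ybzv ldgb ysuq
Hunk 2: at line 2 remove [tcq,hlx,ybzv] add [bzwt] -> 6 lines: yfoxz wazwz vefd bzwt ldgb ysuq
Hunk 3: at line 1 remove [wazwz,vefd,bzwt] add [yxxjf,nak] -> 5 lines: yfoxz yxxjf nak ldgb ysuq
Hunk 4: at line 1 remove [nak] add [bjja] -> 5 lines: yfoxz yxxjf bjja ldgb ysuq
Final line 5: ysuq

Answer: ysuq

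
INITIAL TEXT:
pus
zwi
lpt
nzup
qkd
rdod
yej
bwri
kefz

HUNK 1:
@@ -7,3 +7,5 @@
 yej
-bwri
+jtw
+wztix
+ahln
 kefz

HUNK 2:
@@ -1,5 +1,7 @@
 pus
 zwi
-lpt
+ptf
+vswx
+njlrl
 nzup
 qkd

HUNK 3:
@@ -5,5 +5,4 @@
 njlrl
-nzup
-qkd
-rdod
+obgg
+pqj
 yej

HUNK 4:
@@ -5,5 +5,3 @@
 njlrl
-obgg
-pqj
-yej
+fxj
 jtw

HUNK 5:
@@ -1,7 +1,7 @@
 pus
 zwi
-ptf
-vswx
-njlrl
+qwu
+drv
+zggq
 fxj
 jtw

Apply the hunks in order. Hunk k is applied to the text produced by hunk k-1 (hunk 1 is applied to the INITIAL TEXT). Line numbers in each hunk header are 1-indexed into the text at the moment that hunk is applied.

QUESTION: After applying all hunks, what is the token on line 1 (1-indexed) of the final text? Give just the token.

Hunk 1: at line 7 remove [bwri] add [jtw,wztix,ahln] -> 11 lines: pus zwi lpt nzup qkd rdod yej jtw wztix ahln kefz
Hunk 2: at line 1 remove [lpt] add [ptf,vswx,njlrl] -> 13 lines: pus zwi ptf vswx njlrl nzup qkd rdod yej jtw wztix ahln kefz
Hunk 3: at line 5 remove [nzup,qkd,rdod] add [obgg,pqj] -> 12 lines: pus zwi ptf vswx njlrl obgg pqj yej jtw wztix ahln kefz
Hunk 4: at line 5 remove [obgg,pqj,yej] add [fxj] -> 10 lines: pus zwi ptf vswx njlrl fxj jtw wztix ahln kefz
Hunk 5: at line 1 remove [ptf,vswx,njlrl] add [qwu,drv,zggq] -> 10 lines: pus zwi qwu drv zggq fxj jtw wztix ahln kefz
Final line 1: pus

Answer: pus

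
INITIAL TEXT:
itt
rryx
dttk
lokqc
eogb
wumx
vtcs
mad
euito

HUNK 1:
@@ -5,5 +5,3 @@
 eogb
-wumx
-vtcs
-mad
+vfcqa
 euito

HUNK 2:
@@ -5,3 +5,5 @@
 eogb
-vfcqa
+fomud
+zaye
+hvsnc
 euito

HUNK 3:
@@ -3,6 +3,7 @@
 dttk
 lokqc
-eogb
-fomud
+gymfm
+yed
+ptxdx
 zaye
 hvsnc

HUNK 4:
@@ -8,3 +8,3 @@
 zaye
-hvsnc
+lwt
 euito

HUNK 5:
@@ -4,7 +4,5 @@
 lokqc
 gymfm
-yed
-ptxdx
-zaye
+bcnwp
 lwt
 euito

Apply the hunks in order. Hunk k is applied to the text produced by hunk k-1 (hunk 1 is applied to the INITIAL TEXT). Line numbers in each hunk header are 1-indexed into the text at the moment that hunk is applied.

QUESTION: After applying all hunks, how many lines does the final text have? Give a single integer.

Hunk 1: at line 5 remove [wumx,vtcs,mad] add [vfcqa] -> 7 lines: itt rryx dttk lokqc eogb vfcqa euito
Hunk 2: at line 5 remove [vfcqa] add [fomud,zaye,hvsnc] -> 9 lines: itt rryx dttk lokqc eogb fomud zaye hvsnc euito
Hunk 3: at line 3 remove [eogb,fomud] add [gymfm,yed,ptxdx] -> 10 lines: itt rryx dttk lokqc gymfm yed ptxdx zaye hvsnc euito
Hunk 4: at line 8 remove [hvsnc] add [lwt] -> 10 lines: itt rryx dttk lokqc gymfm yed ptxdx zaye lwt euito
Hunk 5: at line 4 remove [yed,ptxdx,zaye] add [bcnwp] -> 8 lines: itt rryx dttk lokqc gymfm bcnwp lwt euito
Final line count: 8

Answer: 8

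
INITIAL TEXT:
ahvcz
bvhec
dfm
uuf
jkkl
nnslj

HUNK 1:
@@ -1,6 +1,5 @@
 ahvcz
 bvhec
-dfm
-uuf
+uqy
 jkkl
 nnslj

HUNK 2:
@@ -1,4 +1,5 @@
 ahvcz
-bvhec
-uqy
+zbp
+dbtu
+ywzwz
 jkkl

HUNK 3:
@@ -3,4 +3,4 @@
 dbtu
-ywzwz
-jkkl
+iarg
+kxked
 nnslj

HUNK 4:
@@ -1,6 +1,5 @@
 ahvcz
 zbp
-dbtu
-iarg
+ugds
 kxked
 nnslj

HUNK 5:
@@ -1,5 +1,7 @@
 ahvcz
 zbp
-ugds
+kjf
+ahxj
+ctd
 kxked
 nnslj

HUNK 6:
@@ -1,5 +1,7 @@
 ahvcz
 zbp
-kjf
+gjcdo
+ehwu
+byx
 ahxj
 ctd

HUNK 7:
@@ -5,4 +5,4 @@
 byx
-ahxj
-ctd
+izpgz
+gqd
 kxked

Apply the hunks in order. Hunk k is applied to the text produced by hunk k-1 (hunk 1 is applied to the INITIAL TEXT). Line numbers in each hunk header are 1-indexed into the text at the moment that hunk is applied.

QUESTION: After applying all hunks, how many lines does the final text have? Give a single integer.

Answer: 9

Derivation:
Hunk 1: at line 1 remove [dfm,uuf] add [uqy] -> 5 lines: ahvcz bvhec uqy jkkl nnslj
Hunk 2: at line 1 remove [bvhec,uqy] add [zbp,dbtu,ywzwz] -> 6 lines: ahvcz zbp dbtu ywzwz jkkl nnslj
Hunk 3: at line 3 remove [ywzwz,jkkl] add [iarg,kxked] -> 6 lines: ahvcz zbp dbtu iarg kxked nnslj
Hunk 4: at line 1 remove [dbtu,iarg] add [ugds] -> 5 lines: ahvcz zbp ugds kxked nnslj
Hunk 5: at line 1 remove [ugds] add [kjf,ahxj,ctd] -> 7 lines: ahvcz zbp kjf ahxj ctd kxked nnslj
Hunk 6: at line 1 remove [kjf] add [gjcdo,ehwu,byx] -> 9 lines: ahvcz zbp gjcdo ehwu byx ahxj ctd kxked nnslj
Hunk 7: at line 5 remove [ahxj,ctd] add [izpgz,gqd] -> 9 lines: ahvcz zbp gjcdo ehwu byx izpgz gqd kxked nnslj
Final line count: 9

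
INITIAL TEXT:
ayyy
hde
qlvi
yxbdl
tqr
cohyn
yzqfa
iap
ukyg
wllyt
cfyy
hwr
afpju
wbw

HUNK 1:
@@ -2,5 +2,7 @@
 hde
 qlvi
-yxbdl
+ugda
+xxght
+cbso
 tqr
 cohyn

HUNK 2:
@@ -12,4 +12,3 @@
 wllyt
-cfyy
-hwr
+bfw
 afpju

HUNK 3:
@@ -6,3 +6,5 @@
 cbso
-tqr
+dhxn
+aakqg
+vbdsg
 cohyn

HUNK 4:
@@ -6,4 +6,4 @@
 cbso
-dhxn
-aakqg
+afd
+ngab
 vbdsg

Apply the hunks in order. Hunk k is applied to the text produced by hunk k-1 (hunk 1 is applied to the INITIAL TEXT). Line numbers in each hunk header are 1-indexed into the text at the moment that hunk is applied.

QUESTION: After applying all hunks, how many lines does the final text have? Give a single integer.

Answer: 17

Derivation:
Hunk 1: at line 2 remove [yxbdl] add [ugda,xxght,cbso] -> 16 lines: ayyy hde qlvi ugda xxght cbso tqr cohyn yzqfa iap ukyg wllyt cfyy hwr afpju wbw
Hunk 2: at line 12 remove [cfyy,hwr] add [bfw] -> 15 lines: ayyy hde qlvi ugda xxght cbso tqr cohyn yzqfa iap ukyg wllyt bfw afpju wbw
Hunk 3: at line 6 remove [tqr] add [dhxn,aakqg,vbdsg] -> 17 lines: ayyy hde qlvi ugda xxght cbso dhxn aakqg vbdsg cohyn yzqfa iap ukyg wllyt bfw afpju wbw
Hunk 4: at line 6 remove [dhxn,aakqg] add [afd,ngab] -> 17 lines: ayyy hde qlvi ugda xxght cbso afd ngab vbdsg cohyn yzqfa iap ukyg wllyt bfw afpju wbw
Final line count: 17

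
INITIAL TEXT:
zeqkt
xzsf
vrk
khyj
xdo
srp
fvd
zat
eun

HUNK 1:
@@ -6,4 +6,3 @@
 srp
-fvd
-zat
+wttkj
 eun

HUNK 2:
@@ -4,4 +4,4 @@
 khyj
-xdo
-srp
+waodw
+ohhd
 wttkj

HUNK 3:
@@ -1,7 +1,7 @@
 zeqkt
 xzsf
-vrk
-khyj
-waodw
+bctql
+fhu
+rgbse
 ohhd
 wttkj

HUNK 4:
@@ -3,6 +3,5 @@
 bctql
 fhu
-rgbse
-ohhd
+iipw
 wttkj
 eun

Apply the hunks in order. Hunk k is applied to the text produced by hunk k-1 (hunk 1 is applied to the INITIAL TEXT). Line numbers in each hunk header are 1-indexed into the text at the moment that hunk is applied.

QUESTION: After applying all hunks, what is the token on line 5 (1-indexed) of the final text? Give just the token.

Hunk 1: at line 6 remove [fvd,zat] add [wttkj] -> 8 lines: zeqkt xzsf vrk khyj xdo srp wttkj eun
Hunk 2: at line 4 remove [xdo,srp] add [waodw,ohhd] -> 8 lines: zeqkt xzsf vrk khyj waodw ohhd wttkj eun
Hunk 3: at line 1 remove [vrk,khyj,waodw] add [bctql,fhu,rgbse] -> 8 lines: zeqkt xzsf bctql fhu rgbse ohhd wttkj eun
Hunk 4: at line 3 remove [rgbse,ohhd] add [iipw] -> 7 lines: zeqkt xzsf bctql fhu iipw wttkj eun
Final line 5: iipw

Answer: iipw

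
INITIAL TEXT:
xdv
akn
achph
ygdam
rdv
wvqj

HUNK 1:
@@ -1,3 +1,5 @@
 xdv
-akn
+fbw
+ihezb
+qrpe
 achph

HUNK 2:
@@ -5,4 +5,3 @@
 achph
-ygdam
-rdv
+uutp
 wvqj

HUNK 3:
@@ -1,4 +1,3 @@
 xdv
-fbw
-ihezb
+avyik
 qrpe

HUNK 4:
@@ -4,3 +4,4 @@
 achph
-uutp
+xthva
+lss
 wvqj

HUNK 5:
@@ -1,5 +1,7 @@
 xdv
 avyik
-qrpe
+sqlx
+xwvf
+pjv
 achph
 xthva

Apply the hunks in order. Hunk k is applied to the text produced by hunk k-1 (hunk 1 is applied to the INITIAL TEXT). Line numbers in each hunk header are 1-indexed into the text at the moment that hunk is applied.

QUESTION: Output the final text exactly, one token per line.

Answer: xdv
avyik
sqlx
xwvf
pjv
achph
xthva
lss
wvqj

Derivation:
Hunk 1: at line 1 remove [akn] add [fbw,ihezb,qrpe] -> 8 lines: xdv fbw ihezb qrpe achph ygdam rdv wvqj
Hunk 2: at line 5 remove [ygdam,rdv] add [uutp] -> 7 lines: xdv fbw ihezb qrpe achph uutp wvqj
Hunk 3: at line 1 remove [fbw,ihezb] add [avyik] -> 6 lines: xdv avyik qrpe achph uutp wvqj
Hunk 4: at line 4 remove [uutp] add [xthva,lss] -> 7 lines: xdv avyik qrpe achph xthva lss wvqj
Hunk 5: at line 1 remove [qrpe] add [sqlx,xwvf,pjv] -> 9 lines: xdv avyik sqlx xwvf pjv achph xthva lss wvqj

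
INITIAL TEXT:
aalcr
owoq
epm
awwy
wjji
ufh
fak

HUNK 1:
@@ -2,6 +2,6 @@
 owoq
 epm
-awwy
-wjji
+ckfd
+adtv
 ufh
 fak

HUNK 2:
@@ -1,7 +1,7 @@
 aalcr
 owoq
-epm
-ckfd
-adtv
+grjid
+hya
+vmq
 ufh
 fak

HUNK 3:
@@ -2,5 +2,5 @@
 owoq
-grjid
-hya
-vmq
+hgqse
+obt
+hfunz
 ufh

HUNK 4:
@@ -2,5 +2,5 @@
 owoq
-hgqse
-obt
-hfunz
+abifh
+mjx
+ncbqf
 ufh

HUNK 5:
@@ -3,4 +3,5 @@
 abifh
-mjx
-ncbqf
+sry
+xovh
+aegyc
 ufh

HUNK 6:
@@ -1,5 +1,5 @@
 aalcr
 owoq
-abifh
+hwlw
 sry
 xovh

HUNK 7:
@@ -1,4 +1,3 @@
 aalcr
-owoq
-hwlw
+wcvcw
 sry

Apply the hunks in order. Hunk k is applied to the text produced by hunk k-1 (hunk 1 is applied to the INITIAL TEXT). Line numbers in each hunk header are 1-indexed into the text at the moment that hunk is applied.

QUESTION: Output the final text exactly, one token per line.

Answer: aalcr
wcvcw
sry
xovh
aegyc
ufh
fak

Derivation:
Hunk 1: at line 2 remove [awwy,wjji] add [ckfd,adtv] -> 7 lines: aalcr owoq epm ckfd adtv ufh fak
Hunk 2: at line 1 remove [epm,ckfd,adtv] add [grjid,hya,vmq] -> 7 lines: aalcr owoq grjid hya vmq ufh fak
Hunk 3: at line 2 remove [grjid,hya,vmq] add [hgqse,obt,hfunz] -> 7 lines: aalcr owoq hgqse obt hfunz ufh fak
Hunk 4: at line 2 remove [hgqse,obt,hfunz] add [abifh,mjx,ncbqf] -> 7 lines: aalcr owoq abifh mjx ncbqf ufh fak
Hunk 5: at line 3 remove [mjx,ncbqf] add [sry,xovh,aegyc] -> 8 lines: aalcr owoq abifh sry xovh aegyc ufh fak
Hunk 6: at line 1 remove [abifh] add [hwlw] -> 8 lines: aalcr owoq hwlw sry xovh aegyc ufh fak
Hunk 7: at line 1 remove [owoq,hwlw] add [wcvcw] -> 7 lines: aalcr wcvcw sry xovh aegyc ufh fak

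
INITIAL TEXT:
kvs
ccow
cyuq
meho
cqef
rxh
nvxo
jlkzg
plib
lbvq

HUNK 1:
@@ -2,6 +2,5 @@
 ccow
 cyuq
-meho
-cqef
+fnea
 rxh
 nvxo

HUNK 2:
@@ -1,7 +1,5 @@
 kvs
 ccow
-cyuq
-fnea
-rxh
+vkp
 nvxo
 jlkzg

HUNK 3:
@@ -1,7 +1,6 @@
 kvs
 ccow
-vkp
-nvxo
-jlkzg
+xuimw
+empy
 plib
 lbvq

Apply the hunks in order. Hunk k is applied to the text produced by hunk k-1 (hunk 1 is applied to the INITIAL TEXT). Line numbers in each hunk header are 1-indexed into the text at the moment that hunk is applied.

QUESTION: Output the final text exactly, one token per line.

Hunk 1: at line 2 remove [meho,cqef] add [fnea] -> 9 lines: kvs ccow cyuq fnea rxh nvxo jlkzg plib lbvq
Hunk 2: at line 1 remove [cyuq,fnea,rxh] add [vkp] -> 7 lines: kvs ccow vkp nvxo jlkzg plib lbvq
Hunk 3: at line 1 remove [vkp,nvxo,jlkzg] add [xuimw,empy] -> 6 lines: kvs ccow xuimw empy plib lbvq

Answer: kvs
ccow
xuimw
empy
plib
lbvq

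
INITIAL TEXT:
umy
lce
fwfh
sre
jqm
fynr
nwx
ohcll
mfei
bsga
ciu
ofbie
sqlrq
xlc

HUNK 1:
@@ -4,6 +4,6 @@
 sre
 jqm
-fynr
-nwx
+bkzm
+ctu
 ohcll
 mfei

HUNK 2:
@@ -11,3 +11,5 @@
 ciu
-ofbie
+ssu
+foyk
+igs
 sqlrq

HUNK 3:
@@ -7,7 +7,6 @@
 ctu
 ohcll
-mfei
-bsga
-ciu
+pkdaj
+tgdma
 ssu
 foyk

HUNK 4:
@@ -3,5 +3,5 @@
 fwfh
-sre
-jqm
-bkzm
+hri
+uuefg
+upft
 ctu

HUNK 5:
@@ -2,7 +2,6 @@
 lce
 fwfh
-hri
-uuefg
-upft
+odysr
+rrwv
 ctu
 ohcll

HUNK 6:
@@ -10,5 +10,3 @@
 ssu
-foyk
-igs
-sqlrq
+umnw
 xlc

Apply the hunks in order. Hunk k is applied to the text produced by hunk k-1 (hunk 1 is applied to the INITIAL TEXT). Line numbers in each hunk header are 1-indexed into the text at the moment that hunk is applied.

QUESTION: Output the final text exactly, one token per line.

Hunk 1: at line 4 remove [fynr,nwx] add [bkzm,ctu] -> 14 lines: umy lce fwfh sre jqm bkzm ctu ohcll mfei bsga ciu ofbie sqlrq xlc
Hunk 2: at line 11 remove [ofbie] add [ssu,foyk,igs] -> 16 lines: umy lce fwfh sre jqm bkzm ctu ohcll mfei bsga ciu ssu foyk igs sqlrq xlc
Hunk 3: at line 7 remove [mfei,bsga,ciu] add [pkdaj,tgdma] -> 15 lines: umy lce fwfh sre jqm bkzm ctu ohcll pkdaj tgdma ssu foyk igs sqlrq xlc
Hunk 4: at line 3 remove [sre,jqm,bkzm] add [hri,uuefg,upft] -> 15 lines: umy lce fwfh hri uuefg upft ctu ohcll pkdaj tgdma ssu foyk igs sqlrq xlc
Hunk 5: at line 2 remove [hri,uuefg,upft] add [odysr,rrwv] -> 14 lines: umy lce fwfh odysr rrwv ctu ohcll pkdaj tgdma ssu foyk igs sqlrq xlc
Hunk 6: at line 10 remove [foyk,igs,sqlrq] add [umnw] -> 12 lines: umy lce fwfh odysr rrwv ctu ohcll pkdaj tgdma ssu umnw xlc

Answer: umy
lce
fwfh
odysr
rrwv
ctu
ohcll
pkdaj
tgdma
ssu
umnw
xlc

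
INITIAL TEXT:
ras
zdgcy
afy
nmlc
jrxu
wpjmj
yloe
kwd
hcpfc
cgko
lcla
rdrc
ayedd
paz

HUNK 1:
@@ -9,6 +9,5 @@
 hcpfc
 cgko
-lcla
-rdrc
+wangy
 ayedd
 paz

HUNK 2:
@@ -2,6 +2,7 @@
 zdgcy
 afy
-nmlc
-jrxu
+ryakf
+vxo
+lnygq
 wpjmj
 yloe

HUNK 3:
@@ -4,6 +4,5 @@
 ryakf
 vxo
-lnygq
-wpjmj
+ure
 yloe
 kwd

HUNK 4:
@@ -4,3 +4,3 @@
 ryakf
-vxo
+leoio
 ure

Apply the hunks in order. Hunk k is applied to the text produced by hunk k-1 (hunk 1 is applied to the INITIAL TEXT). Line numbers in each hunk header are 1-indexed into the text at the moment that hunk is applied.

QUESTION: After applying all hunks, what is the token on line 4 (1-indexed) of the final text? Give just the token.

Answer: ryakf

Derivation:
Hunk 1: at line 9 remove [lcla,rdrc] add [wangy] -> 13 lines: ras zdgcy afy nmlc jrxu wpjmj yloe kwd hcpfc cgko wangy ayedd paz
Hunk 2: at line 2 remove [nmlc,jrxu] add [ryakf,vxo,lnygq] -> 14 lines: ras zdgcy afy ryakf vxo lnygq wpjmj yloe kwd hcpfc cgko wangy ayedd paz
Hunk 3: at line 4 remove [lnygq,wpjmj] add [ure] -> 13 lines: ras zdgcy afy ryakf vxo ure yloe kwd hcpfc cgko wangy ayedd paz
Hunk 4: at line 4 remove [vxo] add [leoio] -> 13 lines: ras zdgcy afy ryakf leoio ure yloe kwd hcpfc cgko wangy ayedd paz
Final line 4: ryakf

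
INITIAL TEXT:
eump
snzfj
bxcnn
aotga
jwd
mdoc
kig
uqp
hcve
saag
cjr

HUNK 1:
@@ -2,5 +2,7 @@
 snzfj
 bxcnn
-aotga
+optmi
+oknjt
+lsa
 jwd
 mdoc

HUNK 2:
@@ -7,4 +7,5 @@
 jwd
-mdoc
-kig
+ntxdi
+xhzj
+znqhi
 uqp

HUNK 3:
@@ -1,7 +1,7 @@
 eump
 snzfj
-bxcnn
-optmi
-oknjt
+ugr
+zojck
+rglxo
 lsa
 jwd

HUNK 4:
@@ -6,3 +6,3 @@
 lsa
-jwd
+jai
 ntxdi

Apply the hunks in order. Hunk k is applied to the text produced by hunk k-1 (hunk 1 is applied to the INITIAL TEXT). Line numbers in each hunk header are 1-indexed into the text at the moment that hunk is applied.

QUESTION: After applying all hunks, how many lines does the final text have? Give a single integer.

Hunk 1: at line 2 remove [aotga] add [optmi,oknjt,lsa] -> 13 lines: eump snzfj bxcnn optmi oknjt lsa jwd mdoc kig uqp hcve saag cjr
Hunk 2: at line 7 remove [mdoc,kig] add [ntxdi,xhzj,znqhi] -> 14 lines: eump snzfj bxcnn optmi oknjt lsa jwd ntxdi xhzj znqhi uqp hcve saag cjr
Hunk 3: at line 1 remove [bxcnn,optmi,oknjt] add [ugr,zojck,rglxo] -> 14 lines: eump snzfj ugr zojck rglxo lsa jwd ntxdi xhzj znqhi uqp hcve saag cjr
Hunk 4: at line 6 remove [jwd] add [jai] -> 14 lines: eump snzfj ugr zojck rglxo lsa jai ntxdi xhzj znqhi uqp hcve saag cjr
Final line count: 14

Answer: 14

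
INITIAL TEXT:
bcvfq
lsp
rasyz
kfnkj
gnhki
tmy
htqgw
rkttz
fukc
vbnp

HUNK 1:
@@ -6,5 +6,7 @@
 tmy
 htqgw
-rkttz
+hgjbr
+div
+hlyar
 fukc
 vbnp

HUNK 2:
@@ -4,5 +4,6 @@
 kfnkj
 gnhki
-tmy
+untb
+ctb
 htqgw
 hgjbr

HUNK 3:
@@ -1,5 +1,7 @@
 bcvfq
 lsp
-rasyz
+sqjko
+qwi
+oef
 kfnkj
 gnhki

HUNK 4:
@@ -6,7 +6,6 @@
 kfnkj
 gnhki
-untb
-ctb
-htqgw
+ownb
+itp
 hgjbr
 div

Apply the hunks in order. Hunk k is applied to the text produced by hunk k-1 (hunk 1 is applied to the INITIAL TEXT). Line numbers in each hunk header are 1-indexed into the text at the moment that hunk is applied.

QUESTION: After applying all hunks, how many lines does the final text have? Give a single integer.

Hunk 1: at line 6 remove [rkttz] add [hgjbr,div,hlyar] -> 12 lines: bcvfq lsp rasyz kfnkj gnhki tmy htqgw hgjbr div hlyar fukc vbnp
Hunk 2: at line 4 remove [tmy] add [untb,ctb] -> 13 lines: bcvfq lsp rasyz kfnkj gnhki untb ctb htqgw hgjbr div hlyar fukc vbnp
Hunk 3: at line 1 remove [rasyz] add [sqjko,qwi,oef] -> 15 lines: bcvfq lsp sqjko qwi oef kfnkj gnhki untb ctb htqgw hgjbr div hlyar fukc vbnp
Hunk 4: at line 6 remove [untb,ctb,htqgw] add [ownb,itp] -> 14 lines: bcvfq lsp sqjko qwi oef kfnkj gnhki ownb itp hgjbr div hlyar fukc vbnp
Final line count: 14

Answer: 14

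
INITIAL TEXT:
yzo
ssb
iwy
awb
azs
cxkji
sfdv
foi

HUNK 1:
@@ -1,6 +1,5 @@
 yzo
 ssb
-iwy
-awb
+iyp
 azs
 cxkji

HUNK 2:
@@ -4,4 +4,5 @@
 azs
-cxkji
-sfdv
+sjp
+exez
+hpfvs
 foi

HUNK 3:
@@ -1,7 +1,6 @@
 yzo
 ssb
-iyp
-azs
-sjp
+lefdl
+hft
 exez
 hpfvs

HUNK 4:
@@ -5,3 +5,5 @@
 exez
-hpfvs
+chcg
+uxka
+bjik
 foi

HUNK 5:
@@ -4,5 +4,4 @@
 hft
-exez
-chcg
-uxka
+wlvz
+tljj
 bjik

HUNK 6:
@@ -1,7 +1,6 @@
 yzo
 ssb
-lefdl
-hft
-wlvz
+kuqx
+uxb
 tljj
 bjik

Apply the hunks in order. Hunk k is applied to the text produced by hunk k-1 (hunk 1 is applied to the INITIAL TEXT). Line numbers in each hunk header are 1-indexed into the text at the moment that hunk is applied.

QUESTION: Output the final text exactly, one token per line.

Hunk 1: at line 1 remove [iwy,awb] add [iyp] -> 7 lines: yzo ssb iyp azs cxkji sfdv foi
Hunk 2: at line 4 remove [cxkji,sfdv] add [sjp,exez,hpfvs] -> 8 lines: yzo ssb iyp azs sjp exez hpfvs foi
Hunk 3: at line 1 remove [iyp,azs,sjp] add [lefdl,hft] -> 7 lines: yzo ssb lefdl hft exez hpfvs foi
Hunk 4: at line 5 remove [hpfvs] add [chcg,uxka,bjik] -> 9 lines: yzo ssb lefdl hft exez chcg uxka bjik foi
Hunk 5: at line 4 remove [exez,chcg,uxka] add [wlvz,tljj] -> 8 lines: yzo ssb lefdl hft wlvz tljj bjik foi
Hunk 6: at line 1 remove [lefdl,hft,wlvz] add [kuqx,uxb] -> 7 lines: yzo ssb kuqx uxb tljj bjik foi

Answer: yzo
ssb
kuqx
uxb
tljj
bjik
foi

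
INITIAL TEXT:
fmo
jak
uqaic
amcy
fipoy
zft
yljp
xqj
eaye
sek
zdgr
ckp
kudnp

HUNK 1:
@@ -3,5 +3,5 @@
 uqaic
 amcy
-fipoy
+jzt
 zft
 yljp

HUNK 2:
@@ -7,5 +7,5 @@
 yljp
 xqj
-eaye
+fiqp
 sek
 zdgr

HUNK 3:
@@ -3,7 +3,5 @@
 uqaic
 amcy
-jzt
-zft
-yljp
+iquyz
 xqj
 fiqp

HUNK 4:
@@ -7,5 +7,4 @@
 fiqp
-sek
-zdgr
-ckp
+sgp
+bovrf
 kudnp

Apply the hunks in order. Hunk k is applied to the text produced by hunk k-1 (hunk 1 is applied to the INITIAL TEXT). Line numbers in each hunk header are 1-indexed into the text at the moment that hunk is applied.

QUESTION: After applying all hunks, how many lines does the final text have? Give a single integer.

Answer: 10

Derivation:
Hunk 1: at line 3 remove [fipoy] add [jzt] -> 13 lines: fmo jak uqaic amcy jzt zft yljp xqj eaye sek zdgr ckp kudnp
Hunk 2: at line 7 remove [eaye] add [fiqp] -> 13 lines: fmo jak uqaic amcy jzt zft yljp xqj fiqp sek zdgr ckp kudnp
Hunk 3: at line 3 remove [jzt,zft,yljp] add [iquyz] -> 11 lines: fmo jak uqaic amcy iquyz xqj fiqp sek zdgr ckp kudnp
Hunk 4: at line 7 remove [sek,zdgr,ckp] add [sgp,bovrf] -> 10 lines: fmo jak uqaic amcy iquyz xqj fiqp sgp bovrf kudnp
Final line count: 10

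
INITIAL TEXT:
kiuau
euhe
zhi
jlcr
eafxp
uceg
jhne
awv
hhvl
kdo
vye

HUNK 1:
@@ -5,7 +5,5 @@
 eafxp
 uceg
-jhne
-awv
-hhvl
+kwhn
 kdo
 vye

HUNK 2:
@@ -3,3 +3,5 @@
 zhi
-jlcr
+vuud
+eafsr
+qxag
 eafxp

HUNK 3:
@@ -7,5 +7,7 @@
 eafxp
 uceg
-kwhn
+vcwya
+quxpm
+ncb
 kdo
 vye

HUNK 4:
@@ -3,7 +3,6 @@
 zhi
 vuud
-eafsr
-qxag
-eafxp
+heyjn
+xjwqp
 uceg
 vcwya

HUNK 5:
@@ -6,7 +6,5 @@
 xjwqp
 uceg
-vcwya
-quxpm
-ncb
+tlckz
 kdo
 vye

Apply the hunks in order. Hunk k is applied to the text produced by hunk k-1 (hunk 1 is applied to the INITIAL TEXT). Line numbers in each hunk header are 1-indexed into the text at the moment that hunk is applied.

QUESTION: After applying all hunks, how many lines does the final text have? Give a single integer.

Answer: 10

Derivation:
Hunk 1: at line 5 remove [jhne,awv,hhvl] add [kwhn] -> 9 lines: kiuau euhe zhi jlcr eafxp uceg kwhn kdo vye
Hunk 2: at line 3 remove [jlcr] add [vuud,eafsr,qxag] -> 11 lines: kiuau euhe zhi vuud eafsr qxag eafxp uceg kwhn kdo vye
Hunk 3: at line 7 remove [kwhn] add [vcwya,quxpm,ncb] -> 13 lines: kiuau euhe zhi vuud eafsr qxag eafxp uceg vcwya quxpm ncb kdo vye
Hunk 4: at line 3 remove [eafsr,qxag,eafxp] add [heyjn,xjwqp] -> 12 lines: kiuau euhe zhi vuud heyjn xjwqp uceg vcwya quxpm ncb kdo vye
Hunk 5: at line 6 remove [vcwya,quxpm,ncb] add [tlckz] -> 10 lines: kiuau euhe zhi vuud heyjn xjwqp uceg tlckz kdo vye
Final line count: 10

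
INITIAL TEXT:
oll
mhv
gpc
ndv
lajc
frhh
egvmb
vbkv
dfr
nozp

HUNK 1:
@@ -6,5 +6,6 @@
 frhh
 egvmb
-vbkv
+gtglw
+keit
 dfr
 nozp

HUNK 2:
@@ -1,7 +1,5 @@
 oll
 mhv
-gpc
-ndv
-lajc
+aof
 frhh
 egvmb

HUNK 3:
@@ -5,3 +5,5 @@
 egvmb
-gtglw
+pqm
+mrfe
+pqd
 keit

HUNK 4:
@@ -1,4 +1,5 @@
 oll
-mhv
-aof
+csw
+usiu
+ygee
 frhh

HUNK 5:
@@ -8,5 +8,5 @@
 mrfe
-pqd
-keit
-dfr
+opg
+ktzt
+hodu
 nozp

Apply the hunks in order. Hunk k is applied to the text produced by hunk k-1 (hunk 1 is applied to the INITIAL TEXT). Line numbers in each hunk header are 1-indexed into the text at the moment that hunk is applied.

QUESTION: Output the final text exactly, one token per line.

Hunk 1: at line 6 remove [vbkv] add [gtglw,keit] -> 11 lines: oll mhv gpc ndv lajc frhh egvmb gtglw keit dfr nozp
Hunk 2: at line 1 remove [gpc,ndv,lajc] add [aof] -> 9 lines: oll mhv aof frhh egvmb gtglw keit dfr nozp
Hunk 3: at line 5 remove [gtglw] add [pqm,mrfe,pqd] -> 11 lines: oll mhv aof frhh egvmb pqm mrfe pqd keit dfr nozp
Hunk 4: at line 1 remove [mhv,aof] add [csw,usiu,ygee] -> 12 lines: oll csw usiu ygee frhh egvmb pqm mrfe pqd keit dfr nozp
Hunk 5: at line 8 remove [pqd,keit,dfr] add [opg,ktzt,hodu] -> 12 lines: oll csw usiu ygee frhh egvmb pqm mrfe opg ktzt hodu nozp

Answer: oll
csw
usiu
ygee
frhh
egvmb
pqm
mrfe
opg
ktzt
hodu
nozp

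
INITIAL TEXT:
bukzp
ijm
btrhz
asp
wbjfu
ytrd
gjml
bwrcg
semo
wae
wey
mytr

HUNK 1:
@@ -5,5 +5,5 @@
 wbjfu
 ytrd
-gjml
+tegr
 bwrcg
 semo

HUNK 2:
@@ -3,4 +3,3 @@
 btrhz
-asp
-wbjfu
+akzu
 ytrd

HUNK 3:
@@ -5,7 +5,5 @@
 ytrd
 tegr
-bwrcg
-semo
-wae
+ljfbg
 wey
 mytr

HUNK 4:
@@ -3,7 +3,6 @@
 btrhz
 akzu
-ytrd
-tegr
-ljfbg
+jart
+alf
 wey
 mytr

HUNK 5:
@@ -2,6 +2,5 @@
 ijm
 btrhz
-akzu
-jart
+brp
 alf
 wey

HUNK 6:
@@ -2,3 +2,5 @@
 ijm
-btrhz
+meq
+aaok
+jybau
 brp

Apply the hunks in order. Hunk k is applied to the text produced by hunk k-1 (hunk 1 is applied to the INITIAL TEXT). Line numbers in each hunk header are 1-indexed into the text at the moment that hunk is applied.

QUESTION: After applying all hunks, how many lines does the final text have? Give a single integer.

Hunk 1: at line 5 remove [gjml] add [tegr] -> 12 lines: bukzp ijm btrhz asp wbjfu ytrd tegr bwrcg semo wae wey mytr
Hunk 2: at line 3 remove [asp,wbjfu] add [akzu] -> 11 lines: bukzp ijm btrhz akzu ytrd tegr bwrcg semo wae wey mytr
Hunk 3: at line 5 remove [bwrcg,semo,wae] add [ljfbg] -> 9 lines: bukzp ijm btrhz akzu ytrd tegr ljfbg wey mytr
Hunk 4: at line 3 remove [ytrd,tegr,ljfbg] add [jart,alf] -> 8 lines: bukzp ijm btrhz akzu jart alf wey mytr
Hunk 5: at line 2 remove [akzu,jart] add [brp] -> 7 lines: bukzp ijm btrhz brp alf wey mytr
Hunk 6: at line 2 remove [btrhz] add [meq,aaok,jybau] -> 9 lines: bukzp ijm meq aaok jybau brp alf wey mytr
Final line count: 9

Answer: 9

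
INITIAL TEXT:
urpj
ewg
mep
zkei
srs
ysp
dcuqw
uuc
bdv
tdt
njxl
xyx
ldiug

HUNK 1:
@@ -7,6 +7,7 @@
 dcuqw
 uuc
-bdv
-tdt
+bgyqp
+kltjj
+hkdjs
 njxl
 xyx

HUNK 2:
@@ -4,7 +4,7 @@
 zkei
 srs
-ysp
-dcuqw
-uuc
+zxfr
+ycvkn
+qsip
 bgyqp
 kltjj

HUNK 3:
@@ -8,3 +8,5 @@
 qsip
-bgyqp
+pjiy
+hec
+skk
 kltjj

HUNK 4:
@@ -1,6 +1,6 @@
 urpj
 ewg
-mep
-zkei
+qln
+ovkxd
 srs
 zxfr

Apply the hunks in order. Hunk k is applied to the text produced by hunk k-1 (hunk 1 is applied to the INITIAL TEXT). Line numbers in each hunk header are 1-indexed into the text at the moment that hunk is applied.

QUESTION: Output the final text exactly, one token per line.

Answer: urpj
ewg
qln
ovkxd
srs
zxfr
ycvkn
qsip
pjiy
hec
skk
kltjj
hkdjs
njxl
xyx
ldiug

Derivation:
Hunk 1: at line 7 remove [bdv,tdt] add [bgyqp,kltjj,hkdjs] -> 14 lines: urpj ewg mep zkei srs ysp dcuqw uuc bgyqp kltjj hkdjs njxl xyx ldiug
Hunk 2: at line 4 remove [ysp,dcuqw,uuc] add [zxfr,ycvkn,qsip] -> 14 lines: urpj ewg mep zkei srs zxfr ycvkn qsip bgyqp kltjj hkdjs njxl xyx ldiug
Hunk 3: at line 8 remove [bgyqp] add [pjiy,hec,skk] -> 16 lines: urpj ewg mep zkei srs zxfr ycvkn qsip pjiy hec skk kltjj hkdjs njxl xyx ldiug
Hunk 4: at line 1 remove [mep,zkei] add [qln,ovkxd] -> 16 lines: urpj ewg qln ovkxd srs zxfr ycvkn qsip pjiy hec skk kltjj hkdjs njxl xyx ldiug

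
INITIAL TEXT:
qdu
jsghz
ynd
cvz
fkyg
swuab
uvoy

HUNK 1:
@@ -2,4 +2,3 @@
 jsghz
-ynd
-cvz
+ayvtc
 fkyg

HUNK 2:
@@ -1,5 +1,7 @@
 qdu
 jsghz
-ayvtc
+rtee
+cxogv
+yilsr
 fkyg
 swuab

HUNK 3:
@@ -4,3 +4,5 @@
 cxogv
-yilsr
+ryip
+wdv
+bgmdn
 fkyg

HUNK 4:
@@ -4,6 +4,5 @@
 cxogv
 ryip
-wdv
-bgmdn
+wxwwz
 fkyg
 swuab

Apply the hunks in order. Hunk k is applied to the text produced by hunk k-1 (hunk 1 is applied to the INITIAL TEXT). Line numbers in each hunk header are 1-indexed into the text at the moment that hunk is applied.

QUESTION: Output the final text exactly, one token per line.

Answer: qdu
jsghz
rtee
cxogv
ryip
wxwwz
fkyg
swuab
uvoy

Derivation:
Hunk 1: at line 2 remove [ynd,cvz] add [ayvtc] -> 6 lines: qdu jsghz ayvtc fkyg swuab uvoy
Hunk 2: at line 1 remove [ayvtc] add [rtee,cxogv,yilsr] -> 8 lines: qdu jsghz rtee cxogv yilsr fkyg swuab uvoy
Hunk 3: at line 4 remove [yilsr] add [ryip,wdv,bgmdn] -> 10 lines: qdu jsghz rtee cxogv ryip wdv bgmdn fkyg swuab uvoy
Hunk 4: at line 4 remove [wdv,bgmdn] add [wxwwz] -> 9 lines: qdu jsghz rtee cxogv ryip wxwwz fkyg swuab uvoy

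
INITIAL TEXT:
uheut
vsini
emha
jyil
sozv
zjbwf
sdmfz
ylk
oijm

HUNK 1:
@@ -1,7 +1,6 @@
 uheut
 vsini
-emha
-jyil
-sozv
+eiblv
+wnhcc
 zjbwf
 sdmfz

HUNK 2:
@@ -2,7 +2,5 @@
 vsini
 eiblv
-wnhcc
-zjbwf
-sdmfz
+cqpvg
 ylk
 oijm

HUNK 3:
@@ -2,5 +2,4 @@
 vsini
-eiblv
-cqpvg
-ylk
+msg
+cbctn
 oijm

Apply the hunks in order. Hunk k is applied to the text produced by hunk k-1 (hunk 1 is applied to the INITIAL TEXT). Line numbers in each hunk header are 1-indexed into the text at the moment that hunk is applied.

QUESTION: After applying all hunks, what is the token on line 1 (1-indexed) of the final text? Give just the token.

Answer: uheut

Derivation:
Hunk 1: at line 1 remove [emha,jyil,sozv] add [eiblv,wnhcc] -> 8 lines: uheut vsini eiblv wnhcc zjbwf sdmfz ylk oijm
Hunk 2: at line 2 remove [wnhcc,zjbwf,sdmfz] add [cqpvg] -> 6 lines: uheut vsini eiblv cqpvg ylk oijm
Hunk 3: at line 2 remove [eiblv,cqpvg,ylk] add [msg,cbctn] -> 5 lines: uheut vsini msg cbctn oijm
Final line 1: uheut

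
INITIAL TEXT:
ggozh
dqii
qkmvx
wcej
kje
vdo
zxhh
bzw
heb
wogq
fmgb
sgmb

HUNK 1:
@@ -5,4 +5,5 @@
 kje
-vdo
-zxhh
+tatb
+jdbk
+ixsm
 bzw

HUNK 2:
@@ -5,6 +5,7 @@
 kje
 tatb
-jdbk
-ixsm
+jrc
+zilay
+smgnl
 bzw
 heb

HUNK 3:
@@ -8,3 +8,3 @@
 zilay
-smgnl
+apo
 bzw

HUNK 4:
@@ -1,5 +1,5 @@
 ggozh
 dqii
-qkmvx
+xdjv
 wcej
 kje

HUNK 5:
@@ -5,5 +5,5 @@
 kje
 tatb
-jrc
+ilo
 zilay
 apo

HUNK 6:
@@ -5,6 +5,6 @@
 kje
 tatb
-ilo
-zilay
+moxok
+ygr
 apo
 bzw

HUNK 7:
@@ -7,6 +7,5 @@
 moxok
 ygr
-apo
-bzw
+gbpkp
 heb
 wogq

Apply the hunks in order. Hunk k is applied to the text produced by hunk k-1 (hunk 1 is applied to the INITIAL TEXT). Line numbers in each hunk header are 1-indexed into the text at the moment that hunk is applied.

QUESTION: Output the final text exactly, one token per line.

Hunk 1: at line 5 remove [vdo,zxhh] add [tatb,jdbk,ixsm] -> 13 lines: ggozh dqii qkmvx wcej kje tatb jdbk ixsm bzw heb wogq fmgb sgmb
Hunk 2: at line 5 remove [jdbk,ixsm] add [jrc,zilay,smgnl] -> 14 lines: ggozh dqii qkmvx wcej kje tatb jrc zilay smgnl bzw heb wogq fmgb sgmb
Hunk 3: at line 8 remove [smgnl] add [apo] -> 14 lines: ggozh dqii qkmvx wcej kje tatb jrc zilay apo bzw heb wogq fmgb sgmb
Hunk 4: at line 1 remove [qkmvx] add [xdjv] -> 14 lines: ggozh dqii xdjv wcej kje tatb jrc zilay apo bzw heb wogq fmgb sgmb
Hunk 5: at line 5 remove [jrc] add [ilo] -> 14 lines: ggozh dqii xdjv wcej kje tatb ilo zilay apo bzw heb wogq fmgb sgmb
Hunk 6: at line 5 remove [ilo,zilay] add [moxok,ygr] -> 14 lines: ggozh dqii xdjv wcej kje tatb moxok ygr apo bzw heb wogq fmgb sgmb
Hunk 7: at line 7 remove [apo,bzw] add [gbpkp] -> 13 lines: ggozh dqii xdjv wcej kje tatb moxok ygr gbpkp heb wogq fmgb sgmb

Answer: ggozh
dqii
xdjv
wcej
kje
tatb
moxok
ygr
gbpkp
heb
wogq
fmgb
sgmb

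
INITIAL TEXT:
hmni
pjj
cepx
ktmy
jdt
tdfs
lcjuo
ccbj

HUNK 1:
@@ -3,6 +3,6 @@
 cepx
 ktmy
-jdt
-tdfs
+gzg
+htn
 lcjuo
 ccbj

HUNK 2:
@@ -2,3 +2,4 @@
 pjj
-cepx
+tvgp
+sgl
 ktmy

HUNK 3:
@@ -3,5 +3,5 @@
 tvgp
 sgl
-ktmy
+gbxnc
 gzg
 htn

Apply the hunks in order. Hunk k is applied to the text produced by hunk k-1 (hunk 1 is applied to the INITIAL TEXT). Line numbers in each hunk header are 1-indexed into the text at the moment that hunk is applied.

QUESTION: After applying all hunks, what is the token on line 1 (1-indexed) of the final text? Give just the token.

Answer: hmni

Derivation:
Hunk 1: at line 3 remove [jdt,tdfs] add [gzg,htn] -> 8 lines: hmni pjj cepx ktmy gzg htn lcjuo ccbj
Hunk 2: at line 2 remove [cepx] add [tvgp,sgl] -> 9 lines: hmni pjj tvgp sgl ktmy gzg htn lcjuo ccbj
Hunk 3: at line 3 remove [ktmy] add [gbxnc] -> 9 lines: hmni pjj tvgp sgl gbxnc gzg htn lcjuo ccbj
Final line 1: hmni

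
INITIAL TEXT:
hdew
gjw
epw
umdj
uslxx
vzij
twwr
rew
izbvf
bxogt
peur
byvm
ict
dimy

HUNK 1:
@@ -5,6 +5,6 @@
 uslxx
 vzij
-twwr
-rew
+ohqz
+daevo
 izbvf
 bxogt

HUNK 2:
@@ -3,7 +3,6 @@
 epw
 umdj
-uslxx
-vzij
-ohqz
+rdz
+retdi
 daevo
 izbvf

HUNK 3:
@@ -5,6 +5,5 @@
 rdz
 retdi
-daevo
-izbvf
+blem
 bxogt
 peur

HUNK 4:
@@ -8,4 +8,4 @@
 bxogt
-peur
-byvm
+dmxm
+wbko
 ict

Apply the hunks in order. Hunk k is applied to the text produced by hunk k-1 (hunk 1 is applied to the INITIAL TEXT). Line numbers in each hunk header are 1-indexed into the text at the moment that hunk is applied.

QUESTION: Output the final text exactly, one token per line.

Hunk 1: at line 5 remove [twwr,rew] add [ohqz,daevo] -> 14 lines: hdew gjw epw umdj uslxx vzij ohqz daevo izbvf bxogt peur byvm ict dimy
Hunk 2: at line 3 remove [uslxx,vzij,ohqz] add [rdz,retdi] -> 13 lines: hdew gjw epw umdj rdz retdi daevo izbvf bxogt peur byvm ict dimy
Hunk 3: at line 5 remove [daevo,izbvf] add [blem] -> 12 lines: hdew gjw epw umdj rdz retdi blem bxogt peur byvm ict dimy
Hunk 4: at line 8 remove [peur,byvm] add [dmxm,wbko] -> 12 lines: hdew gjw epw umdj rdz retdi blem bxogt dmxm wbko ict dimy

Answer: hdew
gjw
epw
umdj
rdz
retdi
blem
bxogt
dmxm
wbko
ict
dimy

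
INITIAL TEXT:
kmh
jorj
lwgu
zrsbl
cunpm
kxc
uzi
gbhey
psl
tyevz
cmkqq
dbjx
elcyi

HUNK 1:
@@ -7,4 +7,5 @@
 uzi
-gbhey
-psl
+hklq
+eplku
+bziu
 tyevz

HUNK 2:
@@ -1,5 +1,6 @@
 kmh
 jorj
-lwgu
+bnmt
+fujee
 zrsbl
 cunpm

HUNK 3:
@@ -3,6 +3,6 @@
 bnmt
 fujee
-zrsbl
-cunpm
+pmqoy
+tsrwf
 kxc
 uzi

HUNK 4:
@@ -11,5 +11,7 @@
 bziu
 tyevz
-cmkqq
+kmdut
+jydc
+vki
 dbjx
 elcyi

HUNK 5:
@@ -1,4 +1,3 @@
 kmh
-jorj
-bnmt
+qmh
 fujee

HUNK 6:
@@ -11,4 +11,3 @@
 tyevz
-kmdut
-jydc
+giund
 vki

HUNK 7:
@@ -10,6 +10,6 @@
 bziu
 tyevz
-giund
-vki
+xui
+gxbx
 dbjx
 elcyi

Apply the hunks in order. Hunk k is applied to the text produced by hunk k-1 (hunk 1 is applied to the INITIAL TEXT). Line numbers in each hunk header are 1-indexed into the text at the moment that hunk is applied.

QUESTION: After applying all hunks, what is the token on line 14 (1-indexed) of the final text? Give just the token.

Hunk 1: at line 7 remove [gbhey,psl] add [hklq,eplku,bziu] -> 14 lines: kmh jorj lwgu zrsbl cunpm kxc uzi hklq eplku bziu tyevz cmkqq dbjx elcyi
Hunk 2: at line 1 remove [lwgu] add [bnmt,fujee] -> 15 lines: kmh jorj bnmt fujee zrsbl cunpm kxc uzi hklq eplku bziu tyevz cmkqq dbjx elcyi
Hunk 3: at line 3 remove [zrsbl,cunpm] add [pmqoy,tsrwf] -> 15 lines: kmh jorj bnmt fujee pmqoy tsrwf kxc uzi hklq eplku bziu tyevz cmkqq dbjx elcyi
Hunk 4: at line 11 remove [cmkqq] add [kmdut,jydc,vki] -> 17 lines: kmh jorj bnmt fujee pmqoy tsrwf kxc uzi hklq eplku bziu tyevz kmdut jydc vki dbjx elcyi
Hunk 5: at line 1 remove [jorj,bnmt] add [qmh] -> 16 lines: kmh qmh fujee pmqoy tsrwf kxc uzi hklq eplku bziu tyevz kmdut jydc vki dbjx elcyi
Hunk 6: at line 11 remove [kmdut,jydc] add [giund] -> 15 lines: kmh qmh fujee pmqoy tsrwf kxc uzi hklq eplku bziu tyevz giund vki dbjx elcyi
Hunk 7: at line 10 remove [giund,vki] add [xui,gxbx] -> 15 lines: kmh qmh fujee pmqoy tsrwf kxc uzi hklq eplku bziu tyevz xui gxbx dbjx elcyi
Final line 14: dbjx

Answer: dbjx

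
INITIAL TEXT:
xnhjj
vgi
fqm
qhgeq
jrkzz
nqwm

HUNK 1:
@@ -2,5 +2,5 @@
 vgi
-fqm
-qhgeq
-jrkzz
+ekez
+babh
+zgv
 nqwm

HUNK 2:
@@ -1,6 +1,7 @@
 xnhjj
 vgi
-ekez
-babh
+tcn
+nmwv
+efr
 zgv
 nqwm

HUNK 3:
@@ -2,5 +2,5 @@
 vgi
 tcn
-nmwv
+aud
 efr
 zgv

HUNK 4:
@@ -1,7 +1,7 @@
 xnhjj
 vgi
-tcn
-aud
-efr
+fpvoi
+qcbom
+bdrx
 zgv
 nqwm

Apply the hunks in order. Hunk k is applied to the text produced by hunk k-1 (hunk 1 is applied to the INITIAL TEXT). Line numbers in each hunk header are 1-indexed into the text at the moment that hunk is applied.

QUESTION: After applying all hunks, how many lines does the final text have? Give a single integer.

Hunk 1: at line 2 remove [fqm,qhgeq,jrkzz] add [ekez,babh,zgv] -> 6 lines: xnhjj vgi ekez babh zgv nqwm
Hunk 2: at line 1 remove [ekez,babh] add [tcn,nmwv,efr] -> 7 lines: xnhjj vgi tcn nmwv efr zgv nqwm
Hunk 3: at line 2 remove [nmwv] add [aud] -> 7 lines: xnhjj vgi tcn aud efr zgv nqwm
Hunk 4: at line 1 remove [tcn,aud,efr] add [fpvoi,qcbom,bdrx] -> 7 lines: xnhjj vgi fpvoi qcbom bdrx zgv nqwm
Final line count: 7

Answer: 7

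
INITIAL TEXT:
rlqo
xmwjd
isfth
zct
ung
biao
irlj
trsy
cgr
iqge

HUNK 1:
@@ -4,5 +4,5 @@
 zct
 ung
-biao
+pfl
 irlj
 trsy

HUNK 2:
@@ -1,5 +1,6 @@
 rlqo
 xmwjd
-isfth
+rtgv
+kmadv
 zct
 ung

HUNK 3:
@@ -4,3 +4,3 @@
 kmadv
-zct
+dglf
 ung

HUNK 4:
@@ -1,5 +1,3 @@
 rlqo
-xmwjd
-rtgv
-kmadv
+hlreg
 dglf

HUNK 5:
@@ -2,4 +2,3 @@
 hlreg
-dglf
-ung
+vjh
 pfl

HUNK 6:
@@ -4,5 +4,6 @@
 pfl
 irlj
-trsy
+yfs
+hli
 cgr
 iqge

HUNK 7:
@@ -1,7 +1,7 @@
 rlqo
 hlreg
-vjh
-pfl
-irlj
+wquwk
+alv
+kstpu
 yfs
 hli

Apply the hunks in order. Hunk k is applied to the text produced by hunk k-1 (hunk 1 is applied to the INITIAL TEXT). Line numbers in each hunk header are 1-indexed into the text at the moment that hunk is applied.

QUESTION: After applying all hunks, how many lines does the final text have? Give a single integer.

Hunk 1: at line 4 remove [biao] add [pfl] -> 10 lines: rlqo xmwjd isfth zct ung pfl irlj trsy cgr iqge
Hunk 2: at line 1 remove [isfth] add [rtgv,kmadv] -> 11 lines: rlqo xmwjd rtgv kmadv zct ung pfl irlj trsy cgr iqge
Hunk 3: at line 4 remove [zct] add [dglf] -> 11 lines: rlqo xmwjd rtgv kmadv dglf ung pfl irlj trsy cgr iqge
Hunk 4: at line 1 remove [xmwjd,rtgv,kmadv] add [hlreg] -> 9 lines: rlqo hlreg dglf ung pfl irlj trsy cgr iqge
Hunk 5: at line 2 remove [dglf,ung] add [vjh] -> 8 lines: rlqo hlreg vjh pfl irlj trsy cgr iqge
Hunk 6: at line 4 remove [trsy] add [yfs,hli] -> 9 lines: rlqo hlreg vjh pfl irlj yfs hli cgr iqge
Hunk 7: at line 1 remove [vjh,pfl,irlj] add [wquwk,alv,kstpu] -> 9 lines: rlqo hlreg wquwk alv kstpu yfs hli cgr iqge
Final line count: 9

Answer: 9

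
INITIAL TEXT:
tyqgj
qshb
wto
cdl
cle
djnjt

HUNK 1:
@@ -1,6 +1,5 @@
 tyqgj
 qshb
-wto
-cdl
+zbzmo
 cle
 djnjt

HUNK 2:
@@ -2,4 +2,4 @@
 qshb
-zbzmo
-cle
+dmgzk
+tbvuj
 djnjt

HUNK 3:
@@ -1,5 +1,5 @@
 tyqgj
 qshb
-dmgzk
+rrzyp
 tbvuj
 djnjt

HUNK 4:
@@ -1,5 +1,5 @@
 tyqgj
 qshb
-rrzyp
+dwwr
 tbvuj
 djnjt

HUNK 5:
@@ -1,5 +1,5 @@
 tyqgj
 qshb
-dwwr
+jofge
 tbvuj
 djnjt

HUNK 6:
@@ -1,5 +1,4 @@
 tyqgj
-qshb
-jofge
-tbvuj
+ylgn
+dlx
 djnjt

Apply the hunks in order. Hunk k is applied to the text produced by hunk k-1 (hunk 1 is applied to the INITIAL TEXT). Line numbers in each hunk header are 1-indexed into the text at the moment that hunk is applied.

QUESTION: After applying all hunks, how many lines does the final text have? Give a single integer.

Answer: 4

Derivation:
Hunk 1: at line 1 remove [wto,cdl] add [zbzmo] -> 5 lines: tyqgj qshb zbzmo cle djnjt
Hunk 2: at line 2 remove [zbzmo,cle] add [dmgzk,tbvuj] -> 5 lines: tyqgj qshb dmgzk tbvuj djnjt
Hunk 3: at line 1 remove [dmgzk] add [rrzyp] -> 5 lines: tyqgj qshb rrzyp tbvuj djnjt
Hunk 4: at line 1 remove [rrzyp] add [dwwr] -> 5 lines: tyqgj qshb dwwr tbvuj djnjt
Hunk 5: at line 1 remove [dwwr] add [jofge] -> 5 lines: tyqgj qshb jofge tbvuj djnjt
Hunk 6: at line 1 remove [qshb,jofge,tbvuj] add [ylgn,dlx] -> 4 lines: tyqgj ylgn dlx djnjt
Final line count: 4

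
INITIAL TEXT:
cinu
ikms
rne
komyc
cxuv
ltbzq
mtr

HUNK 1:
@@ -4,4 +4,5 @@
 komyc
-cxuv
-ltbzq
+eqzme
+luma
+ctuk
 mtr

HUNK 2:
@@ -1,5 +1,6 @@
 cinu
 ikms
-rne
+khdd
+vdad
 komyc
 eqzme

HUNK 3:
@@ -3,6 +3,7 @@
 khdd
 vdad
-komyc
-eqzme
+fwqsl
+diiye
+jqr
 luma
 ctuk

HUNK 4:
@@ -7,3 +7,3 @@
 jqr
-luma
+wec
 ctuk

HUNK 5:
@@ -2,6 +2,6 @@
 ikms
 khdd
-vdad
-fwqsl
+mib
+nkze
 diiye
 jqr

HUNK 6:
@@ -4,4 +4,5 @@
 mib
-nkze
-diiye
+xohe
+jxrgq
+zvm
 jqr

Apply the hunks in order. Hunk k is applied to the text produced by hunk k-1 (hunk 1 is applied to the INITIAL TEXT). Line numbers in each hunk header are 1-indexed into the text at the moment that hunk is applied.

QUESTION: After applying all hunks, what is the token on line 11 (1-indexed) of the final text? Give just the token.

Answer: mtr

Derivation:
Hunk 1: at line 4 remove [cxuv,ltbzq] add [eqzme,luma,ctuk] -> 8 lines: cinu ikms rne komyc eqzme luma ctuk mtr
Hunk 2: at line 1 remove [rne] add [khdd,vdad] -> 9 lines: cinu ikms khdd vdad komyc eqzme luma ctuk mtr
Hunk 3: at line 3 remove [komyc,eqzme] add [fwqsl,diiye,jqr] -> 10 lines: cinu ikms khdd vdad fwqsl diiye jqr luma ctuk mtr
Hunk 4: at line 7 remove [luma] add [wec] -> 10 lines: cinu ikms khdd vdad fwqsl diiye jqr wec ctuk mtr
Hunk 5: at line 2 remove [vdad,fwqsl] add [mib,nkze] -> 10 lines: cinu ikms khdd mib nkze diiye jqr wec ctuk mtr
Hunk 6: at line 4 remove [nkze,diiye] add [xohe,jxrgq,zvm] -> 11 lines: cinu ikms khdd mib xohe jxrgq zvm jqr wec ctuk mtr
Final line 11: mtr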